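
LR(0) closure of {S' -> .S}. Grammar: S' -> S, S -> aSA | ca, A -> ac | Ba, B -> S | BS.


Start: S' -> .S
For each item with dot before a nonterminal B, add B -> .γ for every B-production
Closure: [S' -> .S, S -> .aSA, S -> .ca]


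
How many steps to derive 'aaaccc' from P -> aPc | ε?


Derivation: P => aPc => aaPcc => aaaPccc => aaaccc
Steps: 4


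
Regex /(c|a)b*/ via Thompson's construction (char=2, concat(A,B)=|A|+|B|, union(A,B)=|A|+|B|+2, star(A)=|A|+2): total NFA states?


Syntax tree has 3 char leaf(s), 1 union(s), 1 star(s)
chars contribute 3×2 = 6; each union adds +2; each star adds +2
Total: 6 + 2 + 2 = 10 states


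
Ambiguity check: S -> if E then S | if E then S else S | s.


dangling else: 'if E then if E then s else s' parses two ways
Ambiguous


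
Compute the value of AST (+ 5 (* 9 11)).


Evaluate inner: (* 9 11) = 99
Evaluate root: (+ 5 99) = 104
Result: 104


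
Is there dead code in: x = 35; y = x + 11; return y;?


x is read by y's definition; y is returned
No dead code


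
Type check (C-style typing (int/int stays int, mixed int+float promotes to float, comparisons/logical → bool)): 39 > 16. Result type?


Operand types: int > int
Rule: comparison yields bool
Result type: bool


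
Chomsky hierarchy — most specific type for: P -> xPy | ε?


Single nonterminal LHS, but x^n y^n is not regular
Classification: Type 2 (Context-Free)


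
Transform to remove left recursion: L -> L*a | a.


Left-recursive alternatives: L*a; non-recursive: a
Introduce L': L -> aL', L' -> *aL' | ε


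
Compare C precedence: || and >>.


'>>' is shift (level 8); '||' is logical OR (level 1)
Higher level binds tighter
'>>' has higher precedence than '||'


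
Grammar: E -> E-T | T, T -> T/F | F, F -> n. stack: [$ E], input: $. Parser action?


start symbol E on stack, input exhausted
Action: accept


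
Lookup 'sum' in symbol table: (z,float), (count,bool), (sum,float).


Lookup 'sum' → type float


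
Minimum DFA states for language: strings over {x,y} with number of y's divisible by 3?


Track (count of y) mod 3: states 0..2, accept at 0
Minimal DFA: 3 states


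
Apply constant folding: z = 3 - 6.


3 - 6 = -3 at compile time
Optimized: z = -3


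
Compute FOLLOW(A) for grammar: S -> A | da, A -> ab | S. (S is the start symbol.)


$ ∈ FOLLOW(S). For each A -> αBβ: add FIRST(β)\{ε} to FOLLOW(B); if β nullable, add FOLLOW(A).
FOLLOW(A) = {$}


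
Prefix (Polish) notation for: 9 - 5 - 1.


left-to-right (same/higher precedence on left): tree is (- (- 9 5) 1)
Prefix: - - 9 5 1


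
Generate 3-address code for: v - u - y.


Break into single-operator statements:
t1 = v - u
t2 = t1 - y


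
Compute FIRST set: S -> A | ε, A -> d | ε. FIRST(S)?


Per alternative of S: FIRST(A) = {d, ε}; FIRST(ε) = {ε}
FIRST(S) = {d, ε}


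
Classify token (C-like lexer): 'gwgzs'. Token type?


Pattern: letter/underscore followed by alphanumerics, not a keyword
Type: IDENTIFIER


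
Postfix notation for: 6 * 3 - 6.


Left to right (same or higher precedence on left)
Postfix: 6 3 * 6 -


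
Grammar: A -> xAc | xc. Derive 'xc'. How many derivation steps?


Derivation: A => xc
Steps: 1


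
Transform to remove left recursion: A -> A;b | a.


Left-recursive alternatives: A;b; non-recursive: a
Introduce A': A -> aA', A' -> ;bA' | ε


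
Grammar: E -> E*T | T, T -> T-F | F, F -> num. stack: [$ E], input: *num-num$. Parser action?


shift '*' to continue E -> E*T
Action: shift


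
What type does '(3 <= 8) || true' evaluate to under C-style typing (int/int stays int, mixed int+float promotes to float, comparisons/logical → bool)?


Operand types: bool || bool
Rule: logical operators take bool operands and yield bool
Result type: bool


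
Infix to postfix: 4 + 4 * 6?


* has higher precedence, evaluate 4*6 first
Postfix: 4 4 6 * +


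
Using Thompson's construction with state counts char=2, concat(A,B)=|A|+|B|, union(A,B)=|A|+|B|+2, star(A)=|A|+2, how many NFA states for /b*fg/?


Syntax tree has 3 char leaf(s), 0 union(s), 1 star(s)
chars contribute 3×2 = 6; each union adds +2; each star adds +2
Total: 6 + 0 + 2 = 8 states


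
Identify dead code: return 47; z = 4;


statement follows a return and is unreachable
Dead: 'z = 4'


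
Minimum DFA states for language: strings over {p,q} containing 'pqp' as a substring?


KMP-style automaton: 3 progress states + 1 absorbing accept = 4
Minimal DFA: 4 states


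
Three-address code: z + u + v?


Break into single-operator statements:
t1 = z + u
t2 = t1 + v


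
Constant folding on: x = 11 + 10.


11 + 10 = 21 at compile time
Optimized: x = 21


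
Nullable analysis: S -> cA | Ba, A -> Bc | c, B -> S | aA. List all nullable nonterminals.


A nonterminal is nullable iff some alternative derives ε (directly, or every symbol in it is nullable)
Nullable: {}


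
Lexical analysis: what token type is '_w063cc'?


Pattern: letter/underscore followed by alphanumerics, not a keyword
Type: IDENTIFIER


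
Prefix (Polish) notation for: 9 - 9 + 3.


left-to-right (same/higher precedence on left): tree is (+ (- 9 9) 3)
Prefix: + - 9 9 3


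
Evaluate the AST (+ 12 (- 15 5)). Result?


Evaluate inner: (- 15 5) = 10
Evaluate root: (+ 12 10) = 22
Result: 22


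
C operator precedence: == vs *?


'*' is multiplicative (level 10); '==' is equality (level 6)
Higher level binds tighter
'*' has higher precedence than '=='


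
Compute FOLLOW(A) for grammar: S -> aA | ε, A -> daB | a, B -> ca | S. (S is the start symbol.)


$ ∈ FOLLOW(S). For each A -> αBβ: add FIRST(β)\{ε} to FOLLOW(B); if β nullable, add FOLLOW(A).
FOLLOW(A) = {$}


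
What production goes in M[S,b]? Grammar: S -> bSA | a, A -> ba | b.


For [S, b]: 'b' ∈ FIRST(bSA)
Entry: S -> bSA


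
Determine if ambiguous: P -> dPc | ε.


balanced d^n…c^n: each string has a unique parse
Unambiguous


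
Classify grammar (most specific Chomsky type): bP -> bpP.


LHS has context (more than one symbol) and |LHS| ≤ |RHS|
Classification: Type 1 (Context-Sensitive)


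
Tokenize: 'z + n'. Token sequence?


Scan left to right, longest-match per lexeme
Tokens: ID(z), OP(+), ID(n)


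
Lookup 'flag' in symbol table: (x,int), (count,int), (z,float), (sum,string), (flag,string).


Lookup 'flag' → type string


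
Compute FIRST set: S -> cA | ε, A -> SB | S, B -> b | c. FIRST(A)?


Per alternative of A: FIRST(SB) = {b, c}; FIRST(S) = {c, ε}
FIRST(A) = {b, c, ε}


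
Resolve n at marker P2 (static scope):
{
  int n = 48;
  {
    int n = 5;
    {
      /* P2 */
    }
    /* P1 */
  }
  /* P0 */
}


P2's block does not declare n; resolves to the enclosing declaration at depth 1
n = 5


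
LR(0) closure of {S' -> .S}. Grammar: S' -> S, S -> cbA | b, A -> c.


Start: S' -> .S
For each item with dot before a nonterminal B, add B -> .γ for every B-production
Closure: [S' -> .S, S -> .cbA, S -> .b]


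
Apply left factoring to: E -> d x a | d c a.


Common prefix: 'd'
Factored: E -> d E', E' -> x a | c a


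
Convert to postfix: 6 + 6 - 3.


Left to right (same or higher precedence on left)
Postfix: 6 6 + 3 -


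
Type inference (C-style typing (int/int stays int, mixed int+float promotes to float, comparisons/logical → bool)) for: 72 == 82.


Operand types: int == int
Rule: comparison yields bool
Result type: bool


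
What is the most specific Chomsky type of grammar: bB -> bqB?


LHS has context (more than one symbol) and |LHS| ≤ |RHS|
Classification: Type 1 (Context-Sensitive)


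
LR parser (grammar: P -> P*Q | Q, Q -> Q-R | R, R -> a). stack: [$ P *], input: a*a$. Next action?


no handle ('P*' is not any RHS); shift 'a'
Action: shift


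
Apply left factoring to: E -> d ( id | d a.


Common prefix: 'd'
Factored: E -> d E', E' -> ( id | a


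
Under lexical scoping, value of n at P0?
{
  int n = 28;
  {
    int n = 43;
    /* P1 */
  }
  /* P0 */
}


n declared in the same block as P0
n = 28


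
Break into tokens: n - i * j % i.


Scan left to right, longest-match per lexeme
Tokens: ID(n), OP(-), ID(i), OP(*), ID(j), OP(%), ID(i)


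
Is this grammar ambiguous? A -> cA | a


right-linear, alternatives start with distinct terminals 'c' vs 'a': unique leftmost derivation
Unambiguous


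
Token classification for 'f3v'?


Pattern: letter/underscore followed by alphanumerics, not a keyword
Type: IDENTIFIER


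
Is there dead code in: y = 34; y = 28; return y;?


first assignment to y is overwritten before any read
Dead: 'y = 34'


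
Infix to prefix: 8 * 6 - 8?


left-to-right (same/higher precedence on left): tree is (- (* 8 6) 8)
Prefix: - * 8 6 8


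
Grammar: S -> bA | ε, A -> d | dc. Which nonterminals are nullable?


A nonterminal is nullable iff some alternative derives ε (directly, or every symbol in it is nullable)
Nullable: {S}


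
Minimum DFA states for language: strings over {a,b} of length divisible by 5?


Track length mod 5: states 0..4, accept at 0
Minimal DFA: 5 states


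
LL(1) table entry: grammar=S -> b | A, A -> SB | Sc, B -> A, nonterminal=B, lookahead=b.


For [B, b]: 'b' ∈ FIRST(A)
Entry: B -> A


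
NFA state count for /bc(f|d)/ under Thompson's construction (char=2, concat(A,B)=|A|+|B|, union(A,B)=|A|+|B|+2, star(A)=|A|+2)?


Syntax tree has 4 char leaf(s), 1 union(s), 0 star(s)
chars contribute 4×2 = 8; each union adds +2; each star adds +2
Total: 8 + 2 + 0 = 10 states


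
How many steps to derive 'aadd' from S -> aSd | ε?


Derivation: S => aSd => aaSdd => aadd
Steps: 3


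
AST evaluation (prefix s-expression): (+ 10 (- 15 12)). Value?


Evaluate inner: (- 15 12) = 3
Evaluate root: (+ 10 3) = 13
Result: 13


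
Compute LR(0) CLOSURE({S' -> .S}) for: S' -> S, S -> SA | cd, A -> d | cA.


Start: S' -> .S
For each item with dot before a nonterminal B, add B -> .γ for every B-production
Closure: [S' -> .S, S -> .SA, S -> .cd]


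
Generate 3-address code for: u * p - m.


Break into single-operator statements:
t1 = u * p
t2 = t1 - m


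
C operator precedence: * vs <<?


'*' is multiplicative (level 10); '<<' is shift (level 8)
Higher level binds tighter
'*' has higher precedence than '<<'


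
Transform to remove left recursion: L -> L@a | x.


Left-recursive alternatives: L@a; non-recursive: x
Introduce L': L -> xL', L' -> @aL' | ε


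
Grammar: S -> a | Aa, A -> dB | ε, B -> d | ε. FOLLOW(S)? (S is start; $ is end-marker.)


$ ∈ FOLLOW(S). For each A -> αBβ: add FIRST(β)\{ε} to FOLLOW(B); if β nullable, add FOLLOW(A).
FOLLOW(S) = {$}


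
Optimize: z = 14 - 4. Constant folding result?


14 - 4 = 10 at compile time
Optimized: z = 10


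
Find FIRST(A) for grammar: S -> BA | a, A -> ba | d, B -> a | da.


Per alternative of A: FIRST(ba) = {b}; FIRST(d) = {d}
FIRST(A) = {b, d}


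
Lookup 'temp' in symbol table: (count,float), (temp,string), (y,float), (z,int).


Lookup 'temp' → type string


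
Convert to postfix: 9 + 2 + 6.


Left to right (same or higher precedence on left)
Postfix: 9 2 + 6 +


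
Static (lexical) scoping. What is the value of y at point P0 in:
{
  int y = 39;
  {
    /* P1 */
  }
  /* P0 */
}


y declared in the same block as P0
y = 39


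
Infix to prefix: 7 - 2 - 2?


left-to-right (same/higher precedence on left): tree is (- (- 7 2) 2)
Prefix: - - 7 2 2


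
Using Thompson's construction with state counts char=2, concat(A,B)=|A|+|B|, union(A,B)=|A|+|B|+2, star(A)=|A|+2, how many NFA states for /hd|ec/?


Syntax tree has 4 char leaf(s), 1 union(s), 0 star(s)
chars contribute 4×2 = 8; each union adds +2; each star adds +2
Total: 8 + 2 + 0 = 10 states


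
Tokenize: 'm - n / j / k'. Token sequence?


Scan left to right, longest-match per lexeme
Tokens: ID(m), OP(-), ID(n), OP(/), ID(j), OP(/), ID(k)


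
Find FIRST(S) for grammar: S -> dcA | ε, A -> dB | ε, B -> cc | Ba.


Per alternative of S: FIRST(dcA) = {d}; FIRST(ε) = {ε}
FIRST(S) = {d, ε}


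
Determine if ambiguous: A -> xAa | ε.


balanced x^n…a^n: each string has a unique parse
Unambiguous


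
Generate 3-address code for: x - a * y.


Break into single-operator statements:
t1 = a * y
t2 = x - t1


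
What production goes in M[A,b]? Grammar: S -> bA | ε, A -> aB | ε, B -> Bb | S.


For [A, b]: ε is nullable and 'b' ∈ FOLLOW(A)
Entry: A -> ε


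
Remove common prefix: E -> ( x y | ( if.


Common prefix: '('
Factored: E -> ( E', E' -> x y | if


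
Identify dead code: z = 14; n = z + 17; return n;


z is read by n's definition; n is returned
No dead code


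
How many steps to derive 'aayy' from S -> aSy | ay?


Derivation: S => aSy => aayy
Steps: 2


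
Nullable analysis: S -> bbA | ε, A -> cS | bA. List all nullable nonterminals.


A nonterminal is nullable iff some alternative derives ε (directly, or every symbol in it is nullable)
Nullable: {S}


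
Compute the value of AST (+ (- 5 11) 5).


Evaluate inner: (- 5 11) = -6
Evaluate root: (+ -6 5) = -1
Result: -1


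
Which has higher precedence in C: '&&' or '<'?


'<' is relational (level 7); '&&' is logical AND (level 2)
Higher level binds tighter
'<' has higher precedence than '&&'


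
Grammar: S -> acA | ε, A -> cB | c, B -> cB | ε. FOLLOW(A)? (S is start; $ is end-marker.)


$ ∈ FOLLOW(S). For each A -> αBβ: add FIRST(β)\{ε} to FOLLOW(B); if β nullable, add FOLLOW(A).
FOLLOW(A) = {$}


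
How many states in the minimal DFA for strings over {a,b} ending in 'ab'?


Track the longest suffix of input matching a prefix of 'ab': 3 classes (prefixes of length 0..2)
Minimal DFA: 3 states


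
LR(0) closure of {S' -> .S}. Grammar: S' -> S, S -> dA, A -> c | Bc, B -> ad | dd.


Start: S' -> .S
For each item with dot before a nonterminal B, add B -> .γ for every B-production
Closure: [S' -> .S, S -> .dA]


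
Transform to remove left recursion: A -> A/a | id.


Left-recursive alternatives: A/a; non-recursive: id
Introduce A': A -> idA', A' -> /aA' | ε


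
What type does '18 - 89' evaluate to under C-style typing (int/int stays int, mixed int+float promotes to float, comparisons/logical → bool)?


Operand types: int - int
Rule: mixed int/float promotes to float; int/int stays int
Result type: int


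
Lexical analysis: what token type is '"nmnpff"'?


Pattern: double-quoted sequence
Type: STRING_LITERAL


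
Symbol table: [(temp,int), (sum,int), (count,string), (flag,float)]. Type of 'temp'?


Lookup 'temp' → type int


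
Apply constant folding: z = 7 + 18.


7 + 18 = 25 at compile time
Optimized: z = 25


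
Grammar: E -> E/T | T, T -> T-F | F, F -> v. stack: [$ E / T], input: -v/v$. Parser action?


'-' can extend T; shift to build T -> T-F
Action: shift


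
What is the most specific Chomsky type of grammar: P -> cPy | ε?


Single nonterminal LHS, but c^n y^n is not regular
Classification: Type 2 (Context-Free)


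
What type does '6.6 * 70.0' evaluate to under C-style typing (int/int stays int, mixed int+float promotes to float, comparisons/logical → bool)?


Operand types: float * float
Rule: mixed int/float promotes to float; int/int stays int
Result type: float


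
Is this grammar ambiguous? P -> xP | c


right-linear, alternatives start with distinct terminals 'x' vs 'c': unique leftmost derivation
Unambiguous


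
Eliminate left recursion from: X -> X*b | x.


Left-recursive alternatives: X*b; non-recursive: x
Introduce X': X -> xX', X' -> *bX' | ε


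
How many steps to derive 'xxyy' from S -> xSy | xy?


Derivation: S => xSy => xxyy
Steps: 2


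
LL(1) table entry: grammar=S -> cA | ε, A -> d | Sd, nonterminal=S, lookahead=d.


For [S, d]: ε is nullable and 'd' ∈ FOLLOW(S)
Entry: S -> ε


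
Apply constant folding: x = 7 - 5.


7 - 5 = 2 at compile time
Optimized: x = 2


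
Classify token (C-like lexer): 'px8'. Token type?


Pattern: letter/underscore followed by alphanumerics, not a keyword
Type: IDENTIFIER


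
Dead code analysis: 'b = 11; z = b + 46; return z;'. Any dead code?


b is read by z's definition; z is returned
No dead code


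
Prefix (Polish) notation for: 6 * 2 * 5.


left-to-right (same/higher precedence on left): tree is (* (* 6 2) 5)
Prefix: * * 6 2 5


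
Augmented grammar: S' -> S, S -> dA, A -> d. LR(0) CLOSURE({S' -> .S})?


Start: S' -> .S
For each item with dot before a nonterminal B, add B -> .γ for every B-production
Closure: [S' -> .S, S -> .dA]


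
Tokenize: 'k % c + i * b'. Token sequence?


Scan left to right, longest-match per lexeme
Tokens: ID(k), OP(%), ID(c), OP(+), ID(i), OP(*), ID(b)


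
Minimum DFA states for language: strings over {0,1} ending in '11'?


Track the longest suffix of input matching a prefix of '11': 3 classes (prefixes of length 0..2)
Minimal DFA: 3 states


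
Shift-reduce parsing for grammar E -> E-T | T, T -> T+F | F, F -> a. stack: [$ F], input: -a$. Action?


'F' (not preceded by T+) is the handle for T -> F
Action: reduce (T -> F)


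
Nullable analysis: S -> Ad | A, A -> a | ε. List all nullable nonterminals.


A nonterminal is nullable iff some alternative derives ε (directly, or every symbol in it is nullable)
Nullable: {A, S}


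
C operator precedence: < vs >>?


'>>' is shift (level 8); '<' is relational (level 7)
Higher level binds tighter
'>>' has higher precedence than '<'


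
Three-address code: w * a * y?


Break into single-operator statements:
t1 = w * a
t2 = t1 * y


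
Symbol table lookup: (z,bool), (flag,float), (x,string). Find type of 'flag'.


Lookup 'flag' → type float


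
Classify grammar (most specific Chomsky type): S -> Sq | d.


Left-linear: every RHS is a terminal or one nonterminal followed by a terminal
Classification: Type 3 (Regular)


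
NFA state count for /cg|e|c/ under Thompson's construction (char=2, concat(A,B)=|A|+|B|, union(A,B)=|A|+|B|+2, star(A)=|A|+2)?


Syntax tree has 4 char leaf(s), 2 union(s), 0 star(s)
chars contribute 4×2 = 8; each union adds +2; each star adds +2
Total: 8 + 4 + 0 = 12 states


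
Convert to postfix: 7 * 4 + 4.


Left to right (same or higher precedence on left)
Postfix: 7 4 * 4 +


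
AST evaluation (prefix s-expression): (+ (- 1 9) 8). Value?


Evaluate inner: (- 1 9) = -8
Evaluate root: (+ -8 8) = 0
Result: 0


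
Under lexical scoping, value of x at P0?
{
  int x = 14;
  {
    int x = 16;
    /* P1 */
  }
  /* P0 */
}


x declared in the same block as P0
x = 14


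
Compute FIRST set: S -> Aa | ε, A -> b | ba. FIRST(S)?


Per alternative of S: FIRST(Aa) = {b}; FIRST(ε) = {ε}
FIRST(S) = {b, ε}


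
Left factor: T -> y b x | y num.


Common prefix: 'y'
Factored: T -> y T', T' -> b x | num


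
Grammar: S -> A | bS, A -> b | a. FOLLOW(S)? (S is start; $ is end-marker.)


$ ∈ FOLLOW(S). For each A -> αBβ: add FIRST(β)\{ε} to FOLLOW(B); if β nullable, add FOLLOW(A).
FOLLOW(S) = {$}


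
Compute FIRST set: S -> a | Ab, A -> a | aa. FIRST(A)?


Per alternative of A: FIRST(a) = {a}; FIRST(aa) = {a}
FIRST(A) = {a}


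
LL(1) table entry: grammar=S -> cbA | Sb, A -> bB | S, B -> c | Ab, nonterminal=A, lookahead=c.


For [A, c]: 'c' ∈ FIRST(S)
Entry: A -> S


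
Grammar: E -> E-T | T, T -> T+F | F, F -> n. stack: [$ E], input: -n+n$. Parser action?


shift '-' to continue E -> E-T
Action: shift


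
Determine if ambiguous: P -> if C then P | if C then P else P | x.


dangling else: 'if C then if C then x else x' parses two ways
Ambiguous


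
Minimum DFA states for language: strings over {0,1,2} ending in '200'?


Track the longest suffix of input matching a prefix of '200': 4 classes (prefixes of length 0..3)
Minimal DFA: 4 states


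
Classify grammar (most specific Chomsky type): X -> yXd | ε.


Single nonterminal LHS, but y^n d^n is not regular
Classification: Type 2 (Context-Free)


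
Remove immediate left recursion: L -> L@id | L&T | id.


Left-recursive alternatives: L@id, L&T; non-recursive: id
Introduce L': L -> idL', L' -> @idL' | &TL' | ε


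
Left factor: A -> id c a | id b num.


Common prefix: 'id'
Factored: A -> id A', A' -> c a | b num


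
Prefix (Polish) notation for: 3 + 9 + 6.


left-to-right (same/higher precedence on left): tree is (+ (+ 3 9) 6)
Prefix: + + 3 9 6


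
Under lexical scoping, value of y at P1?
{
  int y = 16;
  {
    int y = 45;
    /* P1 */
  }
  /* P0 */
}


y declared in the same block as P1
y = 45


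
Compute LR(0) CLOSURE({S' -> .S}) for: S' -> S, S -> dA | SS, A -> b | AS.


Start: S' -> .S
For each item with dot before a nonterminal B, add B -> .γ for every B-production
Closure: [S' -> .S, S -> .dA, S -> .SS]


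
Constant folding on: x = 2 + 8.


2 + 8 = 10 at compile time
Optimized: x = 10


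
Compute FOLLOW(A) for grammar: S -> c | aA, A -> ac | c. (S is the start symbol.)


$ ∈ FOLLOW(S). For each A -> αBβ: add FIRST(β)\{ε} to FOLLOW(B); if β nullable, add FOLLOW(A).
FOLLOW(A) = {$}


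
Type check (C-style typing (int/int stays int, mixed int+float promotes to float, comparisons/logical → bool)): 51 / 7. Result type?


Operand types: int / int
Rule: mixed int/float promotes to float; int/int stays int
Result type: int


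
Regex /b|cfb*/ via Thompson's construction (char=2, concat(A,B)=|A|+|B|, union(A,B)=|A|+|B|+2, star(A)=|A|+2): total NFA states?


Syntax tree has 4 char leaf(s), 1 union(s), 1 star(s)
chars contribute 4×2 = 8; each union adds +2; each star adds +2
Total: 8 + 2 + 2 = 12 states


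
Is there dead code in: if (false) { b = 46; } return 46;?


condition is constant false, so the whole block is unreachable
Dead: 'if (false) { b = 46; }'


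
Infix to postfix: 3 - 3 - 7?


Left to right (same or higher precedence on left)
Postfix: 3 3 - 7 -


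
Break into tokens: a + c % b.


Scan left to right, longest-match per lexeme
Tokens: ID(a), OP(+), ID(c), OP(%), ID(b)


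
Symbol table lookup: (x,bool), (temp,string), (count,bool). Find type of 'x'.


Lookup 'x' → type bool


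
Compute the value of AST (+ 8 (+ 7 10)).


Evaluate inner: (+ 7 10) = 17
Evaluate root: (+ 8 17) = 25
Result: 25


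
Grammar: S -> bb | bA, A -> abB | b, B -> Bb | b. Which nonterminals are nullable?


A nonterminal is nullable iff some alternative derives ε (directly, or every symbol in it is nullable)
Nullable: {}


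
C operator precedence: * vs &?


'*' is multiplicative (level 10); '&' is bitwise AND (level 5)
Higher level binds tighter
'*' has higher precedence than '&'


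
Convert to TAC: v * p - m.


Break into single-operator statements:
t1 = v * p
t2 = t1 - m


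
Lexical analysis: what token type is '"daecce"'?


Pattern: double-quoted sequence
Type: STRING_LITERAL


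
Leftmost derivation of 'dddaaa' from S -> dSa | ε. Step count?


Derivation: S => dSa => ddSaa => dddSaaa => dddaaa
Steps: 4


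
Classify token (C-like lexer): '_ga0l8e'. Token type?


Pattern: letter/underscore followed by alphanumerics, not a keyword
Type: IDENTIFIER


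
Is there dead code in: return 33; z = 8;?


statement follows a return and is unreachable
Dead: 'z = 8'


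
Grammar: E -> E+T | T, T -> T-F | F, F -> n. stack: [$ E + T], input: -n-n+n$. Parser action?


'-' can extend T; shift to build T -> T-F
Action: shift


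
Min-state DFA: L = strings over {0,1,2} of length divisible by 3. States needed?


Track length mod 3: states 0..2, accept at 0
Minimal DFA: 3 states


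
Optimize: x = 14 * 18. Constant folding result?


14 * 18 = 252 at compile time
Optimized: x = 252


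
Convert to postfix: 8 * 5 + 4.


Left to right (same or higher precedence on left)
Postfix: 8 5 * 4 +


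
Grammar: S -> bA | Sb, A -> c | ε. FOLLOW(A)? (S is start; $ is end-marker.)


$ ∈ FOLLOW(S). For each A -> αBβ: add FIRST(β)\{ε} to FOLLOW(B); if β nullable, add FOLLOW(A).
FOLLOW(A) = {$, b}


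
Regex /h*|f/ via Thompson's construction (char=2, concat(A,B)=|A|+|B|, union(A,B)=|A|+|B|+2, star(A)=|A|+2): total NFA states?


Syntax tree has 2 char leaf(s), 1 union(s), 1 star(s)
chars contribute 2×2 = 4; each union adds +2; each star adds +2
Total: 4 + 2 + 2 = 8 states


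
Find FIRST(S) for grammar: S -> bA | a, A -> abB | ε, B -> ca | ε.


Per alternative of S: FIRST(bA) = {b}; FIRST(a) = {a}
FIRST(S) = {a, b}


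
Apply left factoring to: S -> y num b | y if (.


Common prefix: 'y'
Factored: S -> y S', S' -> num b | if (


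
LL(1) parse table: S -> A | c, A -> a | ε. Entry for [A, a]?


For [A, a]: 'a' ∈ FIRST(a)
Entry: A -> a


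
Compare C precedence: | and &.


'&' is bitwise AND (level 5); '|' is bitwise OR (level 3)
Higher level binds tighter
'&' has higher precedence than '|'


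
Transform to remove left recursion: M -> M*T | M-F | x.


Left-recursive alternatives: M*T, M-F; non-recursive: x
Introduce M': M -> xM', M' -> *TM' | -FM' | ε


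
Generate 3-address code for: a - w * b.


Break into single-operator statements:
t1 = w * b
t2 = a - t1


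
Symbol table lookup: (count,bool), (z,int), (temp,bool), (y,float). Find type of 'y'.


Lookup 'y' → type float


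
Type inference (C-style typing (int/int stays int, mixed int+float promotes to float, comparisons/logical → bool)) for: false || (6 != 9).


Operand types: bool || bool
Rule: logical operators take bool operands and yield bool
Result type: bool


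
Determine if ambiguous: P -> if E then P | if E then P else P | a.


dangling else: 'if E then if E then a else a' parses two ways
Ambiguous


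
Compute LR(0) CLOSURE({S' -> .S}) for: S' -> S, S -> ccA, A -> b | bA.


Start: S' -> .S
For each item with dot before a nonterminal B, add B -> .γ for every B-production
Closure: [S' -> .S, S -> .ccA]


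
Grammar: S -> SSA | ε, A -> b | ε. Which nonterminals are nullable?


A nonterminal is nullable iff some alternative derives ε (directly, or every symbol in it is nullable)
Nullable: {A, S}


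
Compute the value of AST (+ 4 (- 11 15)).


Evaluate inner: (- 11 15) = -4
Evaluate root: (+ 4 -4) = 0
Result: 0


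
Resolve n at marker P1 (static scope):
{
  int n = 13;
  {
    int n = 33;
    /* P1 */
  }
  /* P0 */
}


n declared in the same block as P1
n = 33


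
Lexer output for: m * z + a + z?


Scan left to right, longest-match per lexeme
Tokens: ID(m), OP(*), ID(z), OP(+), ID(a), OP(+), ID(z)


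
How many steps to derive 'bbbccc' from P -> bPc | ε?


Derivation: P => bPc => bbPcc => bbbPccc => bbbccc
Steps: 4


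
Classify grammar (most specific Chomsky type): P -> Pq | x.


Left-linear: every RHS is a terminal or one nonterminal followed by a terminal
Classification: Type 3 (Regular)


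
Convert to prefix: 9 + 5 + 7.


left-to-right (same/higher precedence on left): tree is (+ (+ 9 5) 7)
Prefix: + + 9 5 7


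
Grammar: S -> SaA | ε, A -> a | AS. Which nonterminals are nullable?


A nonterminal is nullable iff some alternative derives ε (directly, or every symbol in it is nullable)
Nullable: {S}


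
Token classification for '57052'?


Pattern: digits only
Type: INTEGER_LITERAL


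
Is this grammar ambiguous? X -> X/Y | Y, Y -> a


precedence layered via separate nonterminal Y: deterministic
Unambiguous


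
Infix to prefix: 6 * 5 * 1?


left-to-right (same/higher precedence on left): tree is (* (* 6 5) 1)
Prefix: * * 6 5 1


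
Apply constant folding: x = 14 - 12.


14 - 12 = 2 at compile time
Optimized: x = 2


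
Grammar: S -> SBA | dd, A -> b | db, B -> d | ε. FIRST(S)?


Per alternative of S: FIRST(SBA) = {d}; FIRST(dd) = {d}
FIRST(S) = {d}


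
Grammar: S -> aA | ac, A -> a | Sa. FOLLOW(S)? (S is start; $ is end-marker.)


$ ∈ FOLLOW(S). For each A -> αBβ: add FIRST(β)\{ε} to FOLLOW(B); if β nullable, add FOLLOW(A).
FOLLOW(S) = {$, a}


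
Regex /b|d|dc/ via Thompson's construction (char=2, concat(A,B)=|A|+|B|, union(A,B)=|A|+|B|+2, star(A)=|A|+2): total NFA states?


Syntax tree has 4 char leaf(s), 2 union(s), 0 star(s)
chars contribute 4×2 = 8; each union adds +2; each star adds +2
Total: 8 + 4 + 0 = 12 states


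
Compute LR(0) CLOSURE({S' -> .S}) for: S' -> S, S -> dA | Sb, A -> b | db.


Start: S' -> .S
For each item with dot before a nonterminal B, add B -> .γ for every B-production
Closure: [S' -> .S, S -> .dA, S -> .Sb]


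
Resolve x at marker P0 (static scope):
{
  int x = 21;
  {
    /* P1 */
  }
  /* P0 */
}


x declared in the same block as P0
x = 21


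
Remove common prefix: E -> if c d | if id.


Common prefix: 'if'
Factored: E -> if E', E' -> c d | id


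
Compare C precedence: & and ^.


'&' is bitwise AND (level 5); '^' is bitwise XOR (level 4)
Higher level binds tighter
'&' has higher precedence than '^'


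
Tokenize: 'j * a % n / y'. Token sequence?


Scan left to right, longest-match per lexeme
Tokens: ID(j), OP(*), ID(a), OP(%), ID(n), OP(/), ID(y)


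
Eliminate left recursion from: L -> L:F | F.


Left-recursive alternatives: L:F; non-recursive: F
Introduce L': L -> FL', L' -> :FL' | ε


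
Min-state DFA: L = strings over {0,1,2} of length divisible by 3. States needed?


Track length mod 3: states 0..2, accept at 0
Minimal DFA: 3 states


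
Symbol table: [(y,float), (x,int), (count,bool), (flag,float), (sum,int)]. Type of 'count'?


Lookup 'count' → type bool


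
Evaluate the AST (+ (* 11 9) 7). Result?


Evaluate inner: (* 11 9) = 99
Evaluate root: (+ 99 7) = 106
Result: 106


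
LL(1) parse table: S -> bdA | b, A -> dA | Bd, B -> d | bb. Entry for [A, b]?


For [A, b]: 'b' ∈ FIRST(Bd)
Entry: A -> Bd


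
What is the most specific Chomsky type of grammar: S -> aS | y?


Right-linear: every RHS is a terminal or a terminal followed by one nonterminal
Classification: Type 3 (Regular)


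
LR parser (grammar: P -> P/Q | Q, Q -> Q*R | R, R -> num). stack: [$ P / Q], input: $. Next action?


handle 'P/Q' on top; lookahead ∈ FOLLOW(P) = {/, $}
Action: reduce (P -> P/Q)


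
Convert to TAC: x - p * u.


Break into single-operator statements:
t1 = p * u
t2 = x - t1


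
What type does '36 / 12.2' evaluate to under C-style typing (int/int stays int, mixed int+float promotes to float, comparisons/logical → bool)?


Operand types: int / float
Rule: mixed int/float promotes to float; int/int stays int
Result type: float


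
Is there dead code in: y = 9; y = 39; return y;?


first assignment to y is overwritten before any read
Dead: 'y = 9'


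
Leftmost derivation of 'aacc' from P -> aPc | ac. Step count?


Derivation: P => aPc => aacc
Steps: 2


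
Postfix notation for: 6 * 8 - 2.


Left to right (same or higher precedence on left)
Postfix: 6 8 * 2 -


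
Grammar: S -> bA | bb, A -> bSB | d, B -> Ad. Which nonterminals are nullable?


A nonterminal is nullable iff some alternative derives ε (directly, or every symbol in it is nullable)
Nullable: {}


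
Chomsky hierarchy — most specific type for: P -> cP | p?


Right-linear: every RHS is a terminal or a terminal followed by one nonterminal
Classification: Type 3 (Regular)


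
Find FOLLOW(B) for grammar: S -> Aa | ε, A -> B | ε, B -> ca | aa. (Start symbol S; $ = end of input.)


$ ∈ FOLLOW(S). For each A -> αBβ: add FIRST(β)\{ε} to FOLLOW(B); if β nullable, add FOLLOW(A).
FOLLOW(B) = {a}


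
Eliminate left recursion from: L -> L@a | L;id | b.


Left-recursive alternatives: L@a, L;id; non-recursive: b
Introduce L': L -> bL', L' -> @aL' | ;idL' | ε


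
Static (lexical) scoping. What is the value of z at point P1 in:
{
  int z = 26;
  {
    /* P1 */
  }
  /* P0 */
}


P1's block does not declare z; resolves to the enclosing declaration at depth 0
z = 26


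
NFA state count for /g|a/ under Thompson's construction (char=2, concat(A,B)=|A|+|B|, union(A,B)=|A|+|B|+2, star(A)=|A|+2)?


Syntax tree has 2 char leaf(s), 1 union(s), 0 star(s)
chars contribute 2×2 = 4; each union adds +2; each star adds +2
Total: 4 + 2 + 0 = 6 states


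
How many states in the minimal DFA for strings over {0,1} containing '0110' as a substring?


KMP-style automaton: 4 progress states + 1 absorbing accept = 5
Minimal DFA: 5 states


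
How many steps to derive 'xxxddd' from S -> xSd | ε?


Derivation: S => xSd => xxSdd => xxxSddd => xxxddd
Steps: 4


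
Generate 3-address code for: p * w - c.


Break into single-operator statements:
t1 = p * w
t2 = t1 - c


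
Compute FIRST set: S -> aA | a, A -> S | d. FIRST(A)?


Per alternative of A: FIRST(S) = {a}; FIRST(d) = {d}
FIRST(A) = {a, d}


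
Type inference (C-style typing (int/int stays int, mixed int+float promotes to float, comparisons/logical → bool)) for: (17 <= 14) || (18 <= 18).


Operand types: bool || bool
Rule: logical operators take bool operands and yield bool
Result type: bool


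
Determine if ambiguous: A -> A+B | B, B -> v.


precedence layered via separate nonterminal B: deterministic
Unambiguous


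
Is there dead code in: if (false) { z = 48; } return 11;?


condition is constant false, so the whole block is unreachable
Dead: 'if (false) { z = 48; }'


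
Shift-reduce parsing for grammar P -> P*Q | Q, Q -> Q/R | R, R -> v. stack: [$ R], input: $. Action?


'R' (not preceded by Q/) is the handle for Q -> R
Action: reduce (Q -> R)


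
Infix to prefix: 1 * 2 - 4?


left-to-right (same/higher precedence on left): tree is (- (* 1 2) 4)
Prefix: - * 1 2 4


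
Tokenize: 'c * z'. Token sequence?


Scan left to right, longest-match per lexeme
Tokens: ID(c), OP(*), ID(z)


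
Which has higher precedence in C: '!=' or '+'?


'+' is additive (level 9); '!=' is equality (level 6)
Higher level binds tighter
'+' has higher precedence than '!='


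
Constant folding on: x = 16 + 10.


16 + 10 = 26 at compile time
Optimized: x = 26


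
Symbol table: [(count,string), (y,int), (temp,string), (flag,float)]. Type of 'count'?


Lookup 'count' → type string


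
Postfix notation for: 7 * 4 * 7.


Left to right (same or higher precedence on left)
Postfix: 7 4 * 7 *


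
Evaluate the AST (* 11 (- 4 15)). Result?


Evaluate inner: (- 4 15) = -11
Evaluate root: (* 11 -11) = -121
Result: -121


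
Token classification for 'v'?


Pattern: letter/underscore followed by alphanumerics, not a keyword
Type: IDENTIFIER


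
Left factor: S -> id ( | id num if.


Common prefix: 'id'
Factored: S -> id S', S' -> ( | num if


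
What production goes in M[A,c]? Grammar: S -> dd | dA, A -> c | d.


For [A, c]: 'c' ∈ FIRST(c)
Entry: A -> c


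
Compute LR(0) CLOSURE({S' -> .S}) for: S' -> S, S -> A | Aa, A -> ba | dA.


Start: S' -> .S
For each item with dot before a nonterminal B, add B -> .γ for every B-production
Closure: [S' -> .S, S -> .A, S -> .Aa, A -> .ba, A -> .dA]


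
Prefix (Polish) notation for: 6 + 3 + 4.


left-to-right (same/higher precedence on left): tree is (+ (+ 6 3) 4)
Prefix: + + 6 3 4


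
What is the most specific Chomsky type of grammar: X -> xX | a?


Right-linear: every RHS is a terminal or a terminal followed by one nonterminal
Classification: Type 3 (Regular)


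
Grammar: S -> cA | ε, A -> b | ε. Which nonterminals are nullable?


A nonterminal is nullable iff some alternative derives ε (directly, or every symbol in it is nullable)
Nullable: {A, S}


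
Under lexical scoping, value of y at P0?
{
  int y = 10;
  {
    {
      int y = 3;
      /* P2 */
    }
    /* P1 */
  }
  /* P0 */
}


y declared in the same block as P0
y = 10


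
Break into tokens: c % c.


Scan left to right, longest-match per lexeme
Tokens: ID(c), OP(%), ID(c)


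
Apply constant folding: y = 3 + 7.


3 + 7 = 10 at compile time
Optimized: y = 10


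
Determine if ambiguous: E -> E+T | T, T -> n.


precedence layered via separate nonterminal T: deterministic
Unambiguous


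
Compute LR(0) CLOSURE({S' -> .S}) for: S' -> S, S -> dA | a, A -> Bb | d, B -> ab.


Start: S' -> .S
For each item with dot before a nonterminal B, add B -> .γ for every B-production
Closure: [S' -> .S, S -> .dA, S -> .a]


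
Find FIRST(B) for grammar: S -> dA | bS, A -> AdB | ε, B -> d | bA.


Per alternative of B: FIRST(d) = {d}; FIRST(bA) = {b}
FIRST(B) = {b, d}


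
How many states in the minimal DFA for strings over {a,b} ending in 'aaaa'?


Track the longest suffix of input matching a prefix of 'aaaa': 5 classes (prefixes of length 0..4)
Minimal DFA: 5 states


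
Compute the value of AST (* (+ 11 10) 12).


Evaluate inner: (+ 11 10) = 21
Evaluate root: (* 21 12) = 252
Result: 252


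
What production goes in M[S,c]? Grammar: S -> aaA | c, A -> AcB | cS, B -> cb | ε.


For [S, c]: 'c' ∈ FIRST(c)
Entry: S -> c


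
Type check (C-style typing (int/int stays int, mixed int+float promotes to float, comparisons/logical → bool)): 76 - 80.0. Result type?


Operand types: int - float
Rule: mixed int/float promotes to float; int/int stays int
Result type: float


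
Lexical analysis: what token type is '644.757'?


Pattern: digits with a decimal point
Type: FLOAT_LITERAL


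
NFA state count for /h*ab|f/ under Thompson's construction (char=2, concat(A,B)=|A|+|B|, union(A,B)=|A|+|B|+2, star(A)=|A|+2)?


Syntax tree has 4 char leaf(s), 1 union(s), 1 star(s)
chars contribute 4×2 = 8; each union adds +2; each star adds +2
Total: 8 + 2 + 2 = 12 states


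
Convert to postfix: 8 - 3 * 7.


* has higher precedence, evaluate 3*7 first
Postfix: 8 3 7 * -


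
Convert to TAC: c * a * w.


Break into single-operator statements:
t1 = c * a
t2 = t1 * w


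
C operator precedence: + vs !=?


'+' is additive (level 9); '!=' is equality (level 6)
Higher level binds tighter
'+' has higher precedence than '!='


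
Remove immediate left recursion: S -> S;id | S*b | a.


Left-recursive alternatives: S;id, S*b; non-recursive: a
Introduce S': S -> aS', S' -> ;idS' | *bS' | ε


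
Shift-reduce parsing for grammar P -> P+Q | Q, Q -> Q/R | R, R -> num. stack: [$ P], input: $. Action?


start symbol P on stack, input exhausted
Action: accept


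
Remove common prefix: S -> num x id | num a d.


Common prefix: 'num'
Factored: S -> num S', S' -> x id | a d


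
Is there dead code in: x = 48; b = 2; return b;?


x is assigned but never read
Dead: 'x = 48'


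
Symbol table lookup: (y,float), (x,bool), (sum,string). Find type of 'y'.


Lookup 'y' → type float


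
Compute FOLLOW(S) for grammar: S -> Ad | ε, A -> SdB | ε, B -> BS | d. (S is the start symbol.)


$ ∈ FOLLOW(S). For each A -> αBβ: add FIRST(β)\{ε} to FOLLOW(B); if β nullable, add FOLLOW(A).
FOLLOW(S) = {$, d}


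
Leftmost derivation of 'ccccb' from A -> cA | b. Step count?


Derivation: A => cA => ccA => cccA => ccccA => ccccb
Steps: 5


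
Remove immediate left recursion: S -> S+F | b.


Left-recursive alternatives: S+F; non-recursive: b
Introduce S': S -> bS', S' -> +FS' | ε
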